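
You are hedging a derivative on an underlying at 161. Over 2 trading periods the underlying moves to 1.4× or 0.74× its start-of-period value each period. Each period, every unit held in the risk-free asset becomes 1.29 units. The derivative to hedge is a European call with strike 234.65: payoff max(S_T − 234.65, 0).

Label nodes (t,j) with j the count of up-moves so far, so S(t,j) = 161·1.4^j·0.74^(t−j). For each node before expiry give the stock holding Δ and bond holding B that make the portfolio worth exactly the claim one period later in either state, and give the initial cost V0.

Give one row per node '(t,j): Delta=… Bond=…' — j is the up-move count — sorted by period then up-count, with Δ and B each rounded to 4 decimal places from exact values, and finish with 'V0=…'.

The replicating-portfolio and risk-neutral prices coincide; use p* = (1.29−0.74)/(1.4−0.74) = 0.8333 for the latter.
At expiry t=2: V(2,0)=0.0000, V(2,1)=0.0000, V(2,2)=80.9100
  t=1,j=0: stock 119.1400 → up 166.7960 (V=0.0000), down 88.1636 (V=0.0000). Price 0.0000; hedge Δ=0.0000, bond B=0.0000.
  t=1,j=1: stock 225.4000 → up 315.5600 (V=80.9100), down 166.7960 (V=0.0000). Price 52.2674; hedge Δ=0.5439, bond B=-70.3235.
  t=0,j=0: stock 161.0000 → up 225.4000 (V=52.2674), down 119.1400 (V=0.0000). Price 33.7645; hedge Δ=0.4919, bond B=-45.4286.
The time-0 hedge costs 33.7645, which is the no-arbitrage price.

(0,0): Delta=0.4919 Bond=-45.4286
(1,0): Delta=0.0000 Bond=0.0000
(1,1): Delta=0.5439 Bond=-70.3235
V0=33.7645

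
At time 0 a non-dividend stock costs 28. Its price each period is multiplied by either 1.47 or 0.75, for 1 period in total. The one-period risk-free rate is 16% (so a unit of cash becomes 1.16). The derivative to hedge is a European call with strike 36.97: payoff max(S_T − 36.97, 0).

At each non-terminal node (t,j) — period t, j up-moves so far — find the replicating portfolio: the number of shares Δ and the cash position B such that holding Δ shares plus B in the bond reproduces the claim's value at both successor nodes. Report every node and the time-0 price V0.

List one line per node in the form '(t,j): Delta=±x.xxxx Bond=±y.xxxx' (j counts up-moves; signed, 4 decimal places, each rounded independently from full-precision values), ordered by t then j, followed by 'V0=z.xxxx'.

(0,0): Delta=0.2078 Bond=-3.7626
V0=2.0569

The replicating-portfolio and risk-neutral prices coincide; use p* = (1.16−0.75)/(1.47−0.75) = 0.5694 for the latter.
Terminal values V(1,·): V(1,0)=0.0000, V(1,1)=4.1900
  t=0,j=0: stock 28.0000 → up 41.1600 (V=4.1900), down 21.0000 (V=0.0000). Price 2.0569; hedge Δ=0.2078, bond B=-3.7626.
Each (Δ,B) replicates both successor values, so the strategy is self-financing and V0 is arbitrage-free.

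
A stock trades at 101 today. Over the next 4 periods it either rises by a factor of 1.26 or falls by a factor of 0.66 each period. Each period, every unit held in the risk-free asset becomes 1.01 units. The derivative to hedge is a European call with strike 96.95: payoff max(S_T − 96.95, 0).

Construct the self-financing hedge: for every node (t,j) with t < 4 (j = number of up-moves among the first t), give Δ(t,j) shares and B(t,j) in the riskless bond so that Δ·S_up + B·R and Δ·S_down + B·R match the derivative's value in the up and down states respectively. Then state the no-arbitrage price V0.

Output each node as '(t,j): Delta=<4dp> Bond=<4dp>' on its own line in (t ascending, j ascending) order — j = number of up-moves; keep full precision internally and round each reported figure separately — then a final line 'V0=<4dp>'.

(0,0): Delta=0.6333 Bond=-34.8574
(1,0): Delta=0.3035 Bond=-13.2222
(1,1): Delta=0.7567 Bond=-50.9086
(2,0): Delta=0.0000 Bond=0.0000
(2,1): Delta=0.4171 Bond=-22.8933
(2,2): Delta=0.8838 Bond=-71.7922
(3,0): Delta=0.0000 Bond=0.0000
(3,1): Delta=0.0000 Bond=0.0000
(3,2): Delta=0.5732 Bond=-39.6382
(3,3): Delta=1.0000 Bond=-95.9901
V0=29.1089

Since d<R<u, set p* = (R−d)/(u−d) = 0.5833; price each node as the discounted p*-expectation of its children.
Payoff layer (t=4): V(4,0)=0.0000, V(4,1)=0.0000, V(4,2)=0.0000, V(4,3)=36.3951, V(4,4)=157.6178
(3,0): S=29.0371. Δ = (V_up−V_dn)/(S_up−S_dn) = (0.0000−0.0000)/(36.5867−19.1645) = 0.0000. V = [p*·0.0000 + (1−p*)·0.0000]/1.01 = 0.0000. B = V − Δ·S = 0.0000.
(3,1): S=55.4345. Δ = (V_up−V_dn)/(S_up−S_dn) = (0.0000−0.0000)/(69.8474−36.5867) = 0.0000. V = [p*·0.0000 + (1−p*)·0.0000]/1.01 = 0.0000. B = V − Δ·S = 0.0000.
(3,2): S=105.8294. Δ = (V_up−V_dn)/(S_up−S_dn) = (36.3951−0.0000)/(133.3451−69.8474) = 0.5732. V = [p*·36.3951 + (1−p*)·0.0000]/1.01 = 21.0203. B = V − Δ·S = -39.6382.
(3,3): S=202.0380. Δ = (V_up−V_dn)/(S_up−S_dn) = (157.6178−36.3951)/(254.5678−133.3451) = 1.0000. V = [p*·157.6178 + (1−p*)·36.3951]/1.01 = 106.0479. B = V − Δ·S = -95.9901.
(2,0): S=43.9956. Δ = (V_up−V_dn)/(S_up−S_dn) = (0.0000−0.0000)/(55.4345−29.0371) = 0.0000. V = [p*·0.0000 + (1−p*)·0.0000]/1.01 = 0.0000. B = V − Δ·S = 0.0000.
(2,1): S=83.9916. Δ = (V_up−V_dn)/(S_up−S_dn) = (21.0203−0.0000)/(105.8294−55.4345) = 0.4171. V = [p*·21.0203 + (1−p*)·0.0000]/1.01 = 12.1404. B = V − Δ·S = -22.8933.
(2,2): S=160.3476. Δ = (V_up−V_dn)/(S_up−S_dn) = (106.0479−21.0203)/(202.0380−105.8294) = 0.8838. V = [p*·106.0479 + (1−p*)·21.0203]/1.01 = 69.9205. B = V − Δ·S = -71.7922.
(1,0): S=66.6600. Δ = (V_up−V_dn)/(S_up−S_dn) = (12.1404−0.0000)/(83.9916−43.9956) = 0.3035. V = [p*·12.1404 + (1−p*)·0.0000]/1.01 = 7.0118. B = V − Δ·S = -13.2222.
(1,1): S=127.2600. Δ = (V_up−V_dn)/(S_up−S_dn) = (69.9205−12.1404)/(160.3476−83.9916) = 0.7567. V = [p*·69.9205 + (1−p*)·12.1404]/1.01 = 45.3915. B = V − Δ·S = -50.9086.
(0,0): S=101.0000. Δ = (V_up−V_dn)/(S_up−S_dn) = (45.3915−7.0118)/(127.2600−66.6600) = 0.6333. V = [p*·45.3915 + (1−p*)·7.0118]/1.01 = 29.1089. B = V − Δ·S = -34.8574.
The time-0 hedge costs 29.1089, which is the no-arbitrage price.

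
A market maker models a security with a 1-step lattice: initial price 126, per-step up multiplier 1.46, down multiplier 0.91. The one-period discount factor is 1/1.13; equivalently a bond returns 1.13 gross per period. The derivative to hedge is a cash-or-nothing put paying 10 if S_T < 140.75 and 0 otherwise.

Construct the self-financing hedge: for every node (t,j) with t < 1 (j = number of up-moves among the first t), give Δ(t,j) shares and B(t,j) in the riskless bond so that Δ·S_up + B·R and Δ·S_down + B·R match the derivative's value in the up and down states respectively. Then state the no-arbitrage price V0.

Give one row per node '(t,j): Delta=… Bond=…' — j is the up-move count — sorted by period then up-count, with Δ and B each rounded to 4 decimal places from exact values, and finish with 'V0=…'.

The replicating-portfolio and risk-neutral prices coincide; use p* = (1.13−0.91)/(1.46−0.91) = 0.4000 for the latter.
Terminal values V(1,·): V(1,0)=10.0000, V(1,1)=0.0000
(0,0): S=126.0000. Δ = (V_up−V_dn)/(S_up−S_dn) = (0.0000−10.0000)/(183.9600−114.6600) = -0.1443. V = [p*·0.0000 + (1−p*)·10.0000]/1.13 = 5.3097. B = V − Δ·S = 23.4916.
Check: Δ(0,0)·S0 + B(0,0) = 5.3097 = V0.

(0,0): Delta=-0.1443 Bond=23.4916
V0=5.3097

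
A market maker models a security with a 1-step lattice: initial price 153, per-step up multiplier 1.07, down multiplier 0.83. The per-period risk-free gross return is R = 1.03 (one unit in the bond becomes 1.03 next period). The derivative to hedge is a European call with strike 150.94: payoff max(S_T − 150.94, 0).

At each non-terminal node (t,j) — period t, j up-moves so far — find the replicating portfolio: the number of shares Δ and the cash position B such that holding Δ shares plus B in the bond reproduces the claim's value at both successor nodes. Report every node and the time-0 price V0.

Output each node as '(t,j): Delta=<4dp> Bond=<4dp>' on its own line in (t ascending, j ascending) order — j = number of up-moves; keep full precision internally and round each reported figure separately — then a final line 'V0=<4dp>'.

The replicating-portfolio and risk-neutral prices coincide; use p* = (1.03−0.83)/(1.07−0.83) = 0.8333 for the latter.
Payoff layer (t=1): V(1,0)=0.0000, V(1,1)=12.7700
(0,0): S=153.0000. Δ = (V_up−V_dn)/(S_up−S_dn) = (12.7700−0.0000)/(163.7100−126.9900) = 0.3478. V = [p*·12.7700 + (1−p*)·0.0000]/1.03 = 10.3317. B = V − Δ·S = -42.8766.
Each (Δ,B) replicates both successor values, so the strategy is self-financing and V0 is arbitrage-free.

(0,0): Delta=0.3478 Bond=-42.8766
V0=10.3317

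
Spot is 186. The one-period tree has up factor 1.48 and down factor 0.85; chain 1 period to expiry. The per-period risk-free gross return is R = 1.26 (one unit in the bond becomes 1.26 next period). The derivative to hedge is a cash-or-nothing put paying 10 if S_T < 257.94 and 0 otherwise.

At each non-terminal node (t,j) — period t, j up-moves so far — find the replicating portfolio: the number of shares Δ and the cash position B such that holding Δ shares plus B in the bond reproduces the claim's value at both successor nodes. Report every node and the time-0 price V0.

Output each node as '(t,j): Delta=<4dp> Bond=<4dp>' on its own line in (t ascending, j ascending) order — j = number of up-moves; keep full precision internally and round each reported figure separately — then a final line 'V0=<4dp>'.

Risk-neutral probability p* = (R−d)/(u−d) = (1.26−0.85)/(1.48−0.85) = 0.6508.
Payoff layer (t=1): V(1,0)=10.0000, V(1,1)=0.0000
  t=0,j=0: stock 186.0000 → up 275.2800 (V=0.0000), down 158.1000 (V=10.0000). Price 2.7715; hedge Δ=-0.0853, bond B=18.6445.
The time-0 hedge costs 2.7715, which is the no-arbitrage price.

(0,0): Delta=-0.0853 Bond=18.6445
V0=2.7715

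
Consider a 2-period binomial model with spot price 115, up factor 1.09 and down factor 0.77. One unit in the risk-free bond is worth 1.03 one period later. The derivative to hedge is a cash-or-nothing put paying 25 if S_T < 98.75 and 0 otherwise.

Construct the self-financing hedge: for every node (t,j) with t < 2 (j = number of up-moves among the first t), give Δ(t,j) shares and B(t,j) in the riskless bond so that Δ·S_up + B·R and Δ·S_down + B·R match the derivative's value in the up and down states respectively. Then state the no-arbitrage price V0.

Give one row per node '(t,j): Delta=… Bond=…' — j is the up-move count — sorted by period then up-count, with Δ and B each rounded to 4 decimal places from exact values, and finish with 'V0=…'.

(0,0): Delta=-0.5359 Bond=69.6361
(1,0): Delta=0.0000 Bond=24.2718
(1,1): Delta=-0.6233 Bond=82.6760
V0=8.0084

The replicating-portfolio and risk-neutral prices coincide; use p* = (1.03−0.77)/(1.09−0.77) = 0.8125 for the latter.
At expiry t=2: V(2,0)=25.0000, V(2,1)=25.0000, V(2,2)=0.0000
(1,0): S=88.5500. Δ = (V_up−V_dn)/(S_up−S_dn) = (25.0000−25.0000)/(96.5195−68.1835) = 0.0000. V = [p*·25.0000 + (1−p*)·25.0000]/1.03 = 24.2718. B = V − Δ·S = 24.2718.
(1,1): S=125.3500. Δ = (V_up−V_dn)/(S_up−S_dn) = (0.0000−25.0000)/(136.6315−96.5195) = -0.6233. V = [p*·0.0000 + (1−p*)·25.0000]/1.03 = 4.5510. B = V − Δ·S = 82.6760.
(0,0): S=115.0000. Δ = (V_up−V_dn)/(S_up−S_dn) = (4.5510−24.2718)/(125.3500−88.5500) = -0.5359. V = [p*·4.5510 + (1−p*)·24.2718]/1.03 = 8.0084. B = V − Δ·S = 69.6361.
Check: Δ(0,0)·S0 + B(0,0) = 8.0084 = V0.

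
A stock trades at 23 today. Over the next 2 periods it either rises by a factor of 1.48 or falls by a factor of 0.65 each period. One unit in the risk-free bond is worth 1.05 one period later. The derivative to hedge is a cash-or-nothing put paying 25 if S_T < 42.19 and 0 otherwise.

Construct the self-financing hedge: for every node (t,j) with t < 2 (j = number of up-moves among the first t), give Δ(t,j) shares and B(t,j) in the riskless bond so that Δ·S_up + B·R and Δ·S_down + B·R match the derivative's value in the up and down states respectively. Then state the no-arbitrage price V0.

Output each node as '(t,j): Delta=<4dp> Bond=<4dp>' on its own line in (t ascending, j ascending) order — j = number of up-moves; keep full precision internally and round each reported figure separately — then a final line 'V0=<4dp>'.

(0,0): Delta=-0.6011 Bond=31.2339
(1,0): Delta=0.0000 Bond=23.8095
(1,1): Delta=-0.8849 Bond=42.4555
V0=17.4092

No-arbitrage ⇒ martingale measure with p* = (R−d)/(u−d) = 0.4819.
Terminal values V(2,·): V(2,0)=25.0000, V(2,1)=25.0000, V(2,2)=0.0000
(1,0): S=14.9500. Δ = (V_up−V_dn)/(S_up−S_dn) = (25.0000−25.0000)/(22.1260−9.7175) = 0.0000. V = [p*·25.0000 + (1−p*)·25.0000]/1.05 = 23.8095. B = V − Δ·S = 23.8095.
(1,1): S=34.0400. Δ = (V_up−V_dn)/(S_up−S_dn) = (0.0000−25.0000)/(50.3792−22.1260) = -0.8849. V = [p*·0.0000 + (1−p*)·25.0000]/1.05 = 12.3351. B = V − Δ·S = 42.4555.
(0,0): S=23.0000. Δ = (V_up−V_dn)/(S_up−S_dn) = (12.3351−23.8095)/(34.0400−14.9500) = -0.6011. V = [p*·12.3351 + (1−p*)·23.8095]/1.05 = 17.4092. B = V − Δ·S = 31.2339.
Root portfolio cost Δ·23+B reproduces V0=17.4092.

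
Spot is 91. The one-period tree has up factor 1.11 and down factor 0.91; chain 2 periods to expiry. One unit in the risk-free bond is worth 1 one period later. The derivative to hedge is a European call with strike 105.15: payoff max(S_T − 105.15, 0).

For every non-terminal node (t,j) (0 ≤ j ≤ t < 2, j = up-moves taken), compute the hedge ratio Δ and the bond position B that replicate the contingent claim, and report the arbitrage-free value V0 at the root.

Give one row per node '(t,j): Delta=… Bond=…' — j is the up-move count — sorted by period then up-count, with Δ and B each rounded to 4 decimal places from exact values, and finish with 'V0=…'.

(0,0): Delta=0.1724 Bond=-14.2733
(1,0): Delta=0.0000 Bond=0.0000
(1,1): Delta=0.3451 Bond=-31.7185
V0=1.4116

Under the risk-neutral measure, an up-move has probability p* = (R−d)/(u−d) = 0.4500 and values discount at R = 1.
Payoff layer (t=2): V(2,0)=0.0000, V(2,1)=0.0000, V(2,2)=6.9711
Node (1,0) S=82.8100: V=(p*·0.0000+(1−p*)·0.0000)/1=0.0000; Δ=(0.0000−0.0000)/(91.9191−75.3571)=0.0000; B=V−Δ·S=0.0000
Node (1,1) S=101.0100: V=(p*·6.9711+(1−p*)·0.0000)/1=3.1370; Δ=(6.9711−0.0000)/(112.1211−91.9191)=0.3451; B=V−Δ·S=-31.7185
Node (0,0) S=91.0000: V=(p*·3.1370+(1−p*)·0.0000)/1=1.4116; Δ=(3.1370−0.0000)/(101.0100−82.8100)=0.1724; B=V−Δ·S=-14.2733
Self-financing check: at every node Δ·S+B equals the discounted successor values.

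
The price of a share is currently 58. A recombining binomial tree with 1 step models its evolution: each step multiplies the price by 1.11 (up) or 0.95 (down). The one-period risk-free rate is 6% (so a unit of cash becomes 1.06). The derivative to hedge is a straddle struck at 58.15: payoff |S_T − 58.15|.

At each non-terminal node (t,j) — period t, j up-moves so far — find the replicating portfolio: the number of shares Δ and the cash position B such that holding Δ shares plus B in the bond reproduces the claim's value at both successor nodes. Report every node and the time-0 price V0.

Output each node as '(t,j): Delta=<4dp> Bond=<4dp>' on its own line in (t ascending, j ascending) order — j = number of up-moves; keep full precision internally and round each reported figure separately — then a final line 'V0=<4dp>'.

(0,0): Delta=0.3427 Bond=-14.9351
V0=4.9399

No-arbitrage ⇒ martingale measure with p* = (R−d)/(u−d) = 0.6875.
Terminal values V(1,·): V(1,0)=3.0500, V(1,1)=6.2300
(0,0): S=58.0000. Δ = (V_up−V_dn)/(S_up−S_dn) = (6.2300−3.0500)/(64.3800−55.1000) = 0.3427. V = [p*·6.2300 + (1−p*)·3.0500]/1.06 = 4.9399. B = V − Δ·S = -14.9351.
Check: Δ(0,0)·S0 + B(0,0) = 4.9399 = V0.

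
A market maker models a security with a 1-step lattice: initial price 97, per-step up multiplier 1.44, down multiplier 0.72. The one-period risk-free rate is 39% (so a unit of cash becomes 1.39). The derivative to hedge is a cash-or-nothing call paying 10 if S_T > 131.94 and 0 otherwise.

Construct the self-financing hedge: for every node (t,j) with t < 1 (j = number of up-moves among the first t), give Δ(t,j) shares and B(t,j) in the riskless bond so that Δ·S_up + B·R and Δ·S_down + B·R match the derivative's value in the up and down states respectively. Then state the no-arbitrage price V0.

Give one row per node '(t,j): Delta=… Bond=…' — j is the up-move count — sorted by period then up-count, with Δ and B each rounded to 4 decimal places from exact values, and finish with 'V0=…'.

The replicating-portfolio and risk-neutral prices coincide; use p* = (1.39−0.72)/(1.44−0.72) = 0.9306 for the latter.
Terminal payoffs: V(1,0)=0.0000, V(1,1)=10.0000
(0,0): S=97.0000. Δ = (V_up−V_dn)/(S_up−S_dn) = (10.0000−0.0000)/(139.6800−69.8400) = 0.1432. V = [p*·10.0000 + (1−p*)·0.0000]/1.39 = 6.6946. B = V − Δ·S = -7.1942.
Check: Δ(0,0)·S0 + B(0,0) = 6.6946 = V0.

(0,0): Delta=0.1432 Bond=-7.1942
V0=6.6946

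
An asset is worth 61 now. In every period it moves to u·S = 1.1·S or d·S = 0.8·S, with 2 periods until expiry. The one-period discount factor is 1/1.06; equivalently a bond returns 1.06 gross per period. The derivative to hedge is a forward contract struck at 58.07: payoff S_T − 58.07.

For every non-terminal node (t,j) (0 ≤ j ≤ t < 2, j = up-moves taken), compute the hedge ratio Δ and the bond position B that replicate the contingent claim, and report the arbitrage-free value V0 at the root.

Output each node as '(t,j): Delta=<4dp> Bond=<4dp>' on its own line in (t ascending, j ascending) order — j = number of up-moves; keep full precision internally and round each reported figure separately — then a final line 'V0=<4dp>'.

Since d<R<u, set p* = (R−d)/(u−d) = 0.8667; price each node as the discounted p*-expectation of its children.
Terminal payoffs: V(2,0)=-19.0300, V(2,1)=-4.3900, V(2,2)=15.7400
(1,0): S=48.8000. Δ = (V_up−V_dn)/(S_up−S_dn) = (-4.3900−-19.0300)/(53.6800−39.0400) = 1.0000. V = [p*·-4.3900 + (1−p*)·-19.0300]/1.06 = -5.9830. B = V − Δ·S = -54.7830.
(1,1): S=67.1000. Δ = (V_up−V_dn)/(S_up−S_dn) = (15.7400−-4.3900)/(73.8100−53.6800) = 1.0000. V = [p*·15.7400 + (1−p*)·-4.3900]/1.06 = 12.3170. B = V − Δ·S = -54.7830.
(0,0): S=61.0000. Δ = (V_up−V_dn)/(S_up−S_dn) = (12.3170−-5.9830)/(67.1000−48.8000) = 1.0000. V = [p*·12.3170 + (1−p*)·-5.9830]/1.06 = 9.3179. B = V − Δ·S = -51.6821.
Check: Δ(0,0)·S0 + B(0,0) = 9.3179 = V0.

(0,0): Delta=1.0000 Bond=-51.6821
(1,0): Delta=1.0000 Bond=-54.7830
(1,1): Delta=1.0000 Bond=-54.7830
V0=9.3179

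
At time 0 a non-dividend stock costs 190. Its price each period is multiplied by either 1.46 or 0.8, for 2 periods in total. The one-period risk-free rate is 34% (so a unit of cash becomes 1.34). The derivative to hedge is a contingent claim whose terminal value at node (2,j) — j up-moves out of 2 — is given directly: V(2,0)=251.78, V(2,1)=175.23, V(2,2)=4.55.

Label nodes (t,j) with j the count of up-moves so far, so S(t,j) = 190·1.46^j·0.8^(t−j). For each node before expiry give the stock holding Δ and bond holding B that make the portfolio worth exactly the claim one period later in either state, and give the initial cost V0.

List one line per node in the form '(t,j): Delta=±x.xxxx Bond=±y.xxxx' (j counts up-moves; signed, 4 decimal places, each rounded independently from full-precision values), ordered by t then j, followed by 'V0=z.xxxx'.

(0,0): Delta=-0.9139 Bond=209.0043
(1,0): Delta=-0.7631 Bond=257.1402
(1,1): Delta=-0.9322 Bond=285.1603
V0=35.3663

Since d<R<u, set p* = (R−d)/(u−d) = 0.8182; price each node as the discounted p*-expectation of its children.
At expiry t=2: V(2,0)=251.7800, V(2,1)=175.2300, V(2,2)=4.5500
  t=1,j=0: stock 152.0000 → up 221.9200 (V=175.2300), down 121.6000 (V=251.7800). Price 141.1554; hedge Δ=-0.7631, bond B=257.1402.
  t=1,j=1: stock 277.4000 → up 405.0040 (V=4.5500), down 221.9200 (V=175.2300). Price 26.5543; hedge Δ=-0.9322, bond B=285.1603.
  t=0,j=0: stock 190.0000 → up 277.4000 (V=26.5543), down 152.0000 (V=141.1554). Price 35.3663; hedge Δ=-0.9139, bond B=209.0043.
Root portfolio cost Δ·190+B reproduces V0=35.3663.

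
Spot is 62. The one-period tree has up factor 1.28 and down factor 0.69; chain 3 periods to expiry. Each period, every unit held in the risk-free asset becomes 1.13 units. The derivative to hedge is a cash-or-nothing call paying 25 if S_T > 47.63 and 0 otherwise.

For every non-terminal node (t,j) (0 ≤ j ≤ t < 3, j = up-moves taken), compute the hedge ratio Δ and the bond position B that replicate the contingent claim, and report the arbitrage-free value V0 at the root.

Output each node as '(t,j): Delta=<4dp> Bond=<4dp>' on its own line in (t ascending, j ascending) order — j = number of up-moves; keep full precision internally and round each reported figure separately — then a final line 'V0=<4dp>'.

Risk-neutral probability p* = (R−d)/(u−d) = (1.13−0.69)/(1.28−0.69) = 0.7458.
At expiry t=3: V(3,0)=0.0000, V(3,1)=0.0000, V(3,2)=25.0000, V(3,3)=25.0000
  t=2,j=0: stock 29.5182 → up 37.7833 (V=0.0000), down 20.3676 (V=0.0000). Price 0.0000; hedge Δ=0.0000, bond B=0.0000.
  t=2,j=1: stock 54.7584 → up 70.0908 (V=25.0000), down 37.7833 (V=0.0000). Price 16.4992; hedge Δ=0.7738, bond B=-25.8737.
  t=2,j=2: stock 101.5808 → up 130.0234 (V=25.0000), down 70.0908 (V=25.0000). Price 22.1239; hedge Δ=0.0000, bond B=22.1239.
  t=1,j=0: stock 42.7800 → up 54.7584 (V=16.4992), down 29.5182 (V=0.0000). Price 10.8889; hedge Δ=0.6537, bond B=-17.0758.
  t=1,j=1: stock 79.3600 → up 101.5808 (V=22.1239), down 54.7584 (V=16.4992). Price 18.3132; hedge Δ=0.1201, bond B=8.7797.
  t=0,j=0: stock 62.0000 → up 79.3600 (V=18.3132), down 42.7800 (V=10.8889). Price 14.5360; hedge Δ=0.2030, bond B=1.9525.
Each (Δ,B) replicates both successor values, so the strategy is self-financing and V0 is arbitrage-free.

(0,0): Delta=0.2030 Bond=1.9525
(1,0): Delta=0.6537 Bond=-17.0758
(1,1): Delta=0.1201 Bond=8.7797
(2,0): Delta=0.0000 Bond=0.0000
(2,1): Delta=0.7738 Bond=-25.8737
(2,2): Delta=0.0000 Bond=22.1239
V0=14.5360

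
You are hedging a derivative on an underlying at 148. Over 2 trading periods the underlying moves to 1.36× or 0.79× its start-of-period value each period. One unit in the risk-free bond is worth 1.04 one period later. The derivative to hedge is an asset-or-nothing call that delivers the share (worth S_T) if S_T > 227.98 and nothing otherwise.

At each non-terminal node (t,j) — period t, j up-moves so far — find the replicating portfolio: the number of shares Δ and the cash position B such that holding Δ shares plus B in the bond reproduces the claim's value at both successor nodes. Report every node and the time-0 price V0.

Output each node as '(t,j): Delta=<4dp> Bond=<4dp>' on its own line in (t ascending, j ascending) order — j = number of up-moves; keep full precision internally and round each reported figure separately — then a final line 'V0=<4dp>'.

Risk-neutral probability p* = (R−d)/(u−d) = (1.04−0.79)/(1.36−0.79) = 0.4386.
At expiry t=2: V(2,0)=0.0000, V(2,1)=0.0000, V(2,2)=273.7408
Node (1,0) S=116.9200: V=(p*·0.0000+(1−p*)·0.0000)/1.04=0.0000; Δ=(0.0000−0.0000)/(159.0112−92.3668)=0.0000; B=V−Δ·S=0.0000
Node (1,1) S=201.2800: V=(p*·273.7408+(1−p*)·0.0000)/1.04=115.4440; Δ=(273.7408−0.0000)/(273.7408−159.0112)=2.3860; B=V−Δ·S=-364.8030
Node (0,0) S=148.0000: V=(p*·115.4440+(1−p*)·0.0000)/1.04=48.6859; Δ=(115.4440−0.0000)/(201.2800−116.9200)=1.3685; B=V−Δ·S=-153.8474
The time-0 hedge costs 48.6859, which is the no-arbitrage price.

(0,0): Delta=1.3685 Bond=-153.8474
(1,0): Delta=0.0000 Bond=0.0000
(1,1): Delta=2.3860 Bond=-364.8030
V0=48.6859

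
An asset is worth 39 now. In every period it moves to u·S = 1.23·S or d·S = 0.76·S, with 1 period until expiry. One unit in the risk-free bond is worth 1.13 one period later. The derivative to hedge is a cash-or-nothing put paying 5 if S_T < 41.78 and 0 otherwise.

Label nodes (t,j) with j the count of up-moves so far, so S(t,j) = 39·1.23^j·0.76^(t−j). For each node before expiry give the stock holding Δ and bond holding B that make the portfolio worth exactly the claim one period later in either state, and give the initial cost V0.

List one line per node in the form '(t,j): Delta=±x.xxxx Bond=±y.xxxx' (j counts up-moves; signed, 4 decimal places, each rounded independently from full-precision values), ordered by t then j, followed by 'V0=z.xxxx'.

(0,0): Delta=-0.2728 Bond=11.5797
V0=0.9414

Under the risk-neutral measure, an up-move has probability p* = (R−d)/(u−d) = 0.7872 and values discount at R = 1.13.
Terminal payoffs: V(1,0)=5.0000, V(1,1)=0.0000
Node (0,0) S=39.0000: V=(p*·0.0000+(1−p*)·5.0000)/1.13=0.9414; Δ=(0.0000−5.0000)/(47.9700−29.6400)=-0.2728; B=V−Δ·S=11.5797
Each (Δ,B) replicates both successor values, so the strategy is self-financing and V0 is arbitrage-free.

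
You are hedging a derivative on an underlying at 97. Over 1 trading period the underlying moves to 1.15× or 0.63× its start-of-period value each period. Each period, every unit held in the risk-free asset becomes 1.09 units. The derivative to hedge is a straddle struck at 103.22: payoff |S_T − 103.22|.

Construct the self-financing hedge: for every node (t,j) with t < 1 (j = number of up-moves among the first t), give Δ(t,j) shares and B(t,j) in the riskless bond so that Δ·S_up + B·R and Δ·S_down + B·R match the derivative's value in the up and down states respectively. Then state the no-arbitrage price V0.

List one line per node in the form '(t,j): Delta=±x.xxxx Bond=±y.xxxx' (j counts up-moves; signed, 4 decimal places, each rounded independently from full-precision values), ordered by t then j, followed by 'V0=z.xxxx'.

(0,0): Delta=-0.6697 Bond=76.1796
V0=11.2181

Under the risk-neutral measure, an up-move has probability p* = (R−d)/(u−d) = 0.8846 and values discount at R = 1.09.
Terminal payoffs: V(1,0)=42.1100, V(1,1)=8.3300
  t=0,j=0: stock 97.0000 → up 111.5500 (V=8.3300), down 61.1100 (V=42.1100). Price 11.2181; hedge Δ=-0.6697, bond B=76.1796.
Root portfolio cost Δ·97+B reproduces V0=11.2181.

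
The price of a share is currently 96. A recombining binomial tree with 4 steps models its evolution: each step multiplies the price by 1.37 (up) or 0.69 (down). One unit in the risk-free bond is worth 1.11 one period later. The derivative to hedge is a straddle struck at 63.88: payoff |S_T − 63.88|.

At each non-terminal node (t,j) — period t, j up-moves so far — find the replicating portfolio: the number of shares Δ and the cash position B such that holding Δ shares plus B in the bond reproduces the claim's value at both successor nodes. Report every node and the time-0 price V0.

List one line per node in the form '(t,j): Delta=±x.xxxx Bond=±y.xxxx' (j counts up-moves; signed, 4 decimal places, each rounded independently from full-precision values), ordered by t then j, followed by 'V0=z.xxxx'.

(0,0): Delta=0.8477 Bond=-22.5101
(1,0): Delta=0.5351 Bond=-4.2813
(1,1): Delta=0.9451 Bond=-37.8035
(2,0): Delta=-0.2157 Bond=29.5618
(2,1): Delta=0.7692 Bond=-25.9944
(2,2): Delta=1.0000 Bond=-51.8464
(3,0): Delta=-1.0000 Bond=57.5495
(3,1): Delta=0.0289 Bond=17.5010
(3,2): Delta=1.0000 Bond=-57.5495
(3,3): Delta=1.0000 Bond=-57.5495
V0=58.8678

The replicating-portfolio and risk-neutral prices coincide; use p* = (1.11−0.69)/(1.37−0.69) = 0.6176 for the latter.
Terminal values V(4,·): V(4,0)=42.1196, V(4,1)=20.6745, V(4,2)=21.9048, V(4,3)=106.4464, V(4,4)=274.3043
  t=3,j=0: stock 31.5369 → up 43.2055 (V=20.6745), down 21.7604 (V=42.1196). Price 26.0127; hedge Δ=-1.0000, bond B=57.5495.
  t=3,j=1: stock 62.6167 → up 85.7848 (V=21.9048), down 43.2055 (V=20.6745). Price 19.3103; hedge Δ=0.0289, bond B=17.5010.
  t=3,j=2: stock 124.3259 → up 170.3264 (V=106.4464), down 85.7848 (V=21.9048). Price 66.7763; hedge Δ=1.0000, bond B=-57.5495.
  t=3,j=3: stock 246.8499 → up 338.1843 (V=274.3043), down 170.3264 (V=106.4464). Price 189.3003; hedge Δ=1.0000, bond B=-57.5495.
  t=2,j=0: stock 45.7056 → up 62.6167 (V=19.3103), down 31.5369 (V=26.0127). Price 19.7054; hedge Δ=-0.2157, bond B=29.5618.
  t=2,j=1: stock 90.7488 → up 124.3259 (V=66.7763), down 62.6167 (V=19.3103). Price 43.8086; hedge Δ=0.7692, bond B=-25.9944.
  t=2,j=2: stock 180.1824 → up 246.8499 (V=189.3003), down 124.3259 (V=66.7763). Price 128.3360; hedge Δ=1.0000, bond B=-51.8464.
  t=1,j=0: stock 66.2400 → up 90.7488 (V=43.8086), down 45.7056 (V=19.7054). Price 31.1646; hedge Δ=0.5351, bond B=-4.2813.
  t=1,j=1: stock 131.5200 → up 180.1824 (V=128.3360), down 90.7488 (V=43.8086). Price 86.5015; hedge Δ=0.9451, bond B=-37.8035.
  t=0,j=0: stock 96.0000 → up 131.5200 (V=86.5015), down 66.2400 (V=31.1646). Price 58.8678; hedge Δ=0.8477, bond B=-22.5101.
Root portfolio cost Δ·96+B reproduces V0=58.8678.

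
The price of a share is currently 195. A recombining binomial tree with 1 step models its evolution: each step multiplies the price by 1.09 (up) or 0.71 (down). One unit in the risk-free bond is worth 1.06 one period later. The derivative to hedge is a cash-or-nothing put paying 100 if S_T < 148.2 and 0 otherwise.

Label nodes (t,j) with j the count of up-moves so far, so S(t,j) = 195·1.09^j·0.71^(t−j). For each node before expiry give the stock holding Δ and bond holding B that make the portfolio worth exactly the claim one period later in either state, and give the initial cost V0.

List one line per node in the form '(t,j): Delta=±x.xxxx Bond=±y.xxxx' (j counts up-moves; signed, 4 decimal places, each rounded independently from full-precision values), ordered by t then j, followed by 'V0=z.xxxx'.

Since d<R<u, set p* = (R−d)/(u−d) = 0.9211; price each node as the discounted p*-expectation of its children.
Terminal payoffs: V(1,0)=100.0000, V(1,1)=0.0000
(0,0): S=195.0000. Δ = (V_up−V_dn)/(S_up−S_dn) = (0.0000−100.0000)/(212.5500−138.4500) = -1.3495. V = [p*·0.0000 + (1−p*)·100.0000]/1.06 = 7.4479. B = V − Δ·S = 270.6058.
Self-financing check: at every node Δ·S+B equals the discounted successor values.

(0,0): Delta=-1.3495 Bond=270.6058
V0=7.4479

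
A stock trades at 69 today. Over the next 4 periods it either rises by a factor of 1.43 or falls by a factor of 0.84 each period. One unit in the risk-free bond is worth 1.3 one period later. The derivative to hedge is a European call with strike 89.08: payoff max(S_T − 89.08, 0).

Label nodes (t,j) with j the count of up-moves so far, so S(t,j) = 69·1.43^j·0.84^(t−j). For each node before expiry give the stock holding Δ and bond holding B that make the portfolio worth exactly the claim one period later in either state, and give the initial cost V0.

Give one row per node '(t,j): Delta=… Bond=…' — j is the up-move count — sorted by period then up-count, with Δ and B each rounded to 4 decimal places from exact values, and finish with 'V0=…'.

(0,0): Delta=0.9583 Bond=-27.9072
(1,0): Delta=0.7978 Bond=-26.9800
(1,1): Delta=0.9849 Bond=-38.9074
(2,0): Delta=0.2188 Bond=-6.8827
(2,1): Delta=0.8939 Bond=-43.0411
(2,2): Delta=1.0000 Bond=-52.7101
(3,0): Delta=0.0000 Bond=0.0000
(3,1): Delta=0.2551 Bond=-11.4762
(3,2): Delta=1.0000 Bond=-68.5231
(3,3): Delta=1.0000 Bond=-68.5231
V0=38.2132

Risk-neutral probability p* = (R−d)/(u−d) = (1.3−0.84)/(1.43−0.84) = 0.7797.
At expiry t=4: V(4,0)=0.0000, V(4,1)=0.0000, V(4,2)=10.4788, V(4,3)=80.4070, V(4,4)=199.4515
  t=3,j=0: stock 40.8966 → up 58.4821 (V=0.0000), down 34.3531 (V=0.0000). Price 0.0000; hedge Δ=0.0000, bond B=0.0000.
  t=3,j=1: stock 69.6216 → up 99.5588 (V=10.4788), down 58.4821 (V=0.0000). Price 6.2846; hedge Δ=0.2551, bond B=-11.4762.
  t=3,j=2: stock 118.5224 → up 169.4870 (V=80.4070), down 99.5588 (V=10.4788). Price 49.9993; hedge Δ=1.0000, bond B=-68.5231.
  t=3,j=3: stock 201.7703 → up 288.5315 (V=199.4515), down 169.4870 (V=80.4070). Price 133.2472; hedge Δ=1.0000, bond B=-68.5231.
  t=2,j=0: stock 48.6864 → up 69.6216 (V=6.2846), down 40.8966 (V=0.0000). Price 3.7691; hedge Δ=0.2188, bond B=-6.8827.
  t=2,j=1: stock 82.8828 → up 118.5224 (V=49.9993), down 69.6216 (V=6.2846). Price 31.0517; hedge Δ=0.8939, bond B=-43.0411.
  t=2,j=2: stock 141.0981 → up 201.7703 (V=133.2472), down 118.5224 (V=49.9993). Price 88.3880; hedge Δ=1.0000, bond B=-52.7101.
  t=1,j=0: stock 57.9600 → up 82.8828 (V=31.0517), down 48.6864 (V=3.7691). Price 19.2618; hedge Δ=0.7978, bond B=-26.9800.
  t=1,j=1: stock 98.6700 → up 141.0981 (V=88.3880), down 82.8828 (V=31.0517). Price 58.2728; hedge Δ=0.9849, bond B=-38.9074.
  t=0,j=0: stock 69.0000 → up 98.6700 (V=58.2728), down 57.9600 (V=19.2618). Price 38.2132; hedge Δ=0.9583, bond B=-27.9072.
Root portfolio cost Δ·69+B reproduces V0=38.2132.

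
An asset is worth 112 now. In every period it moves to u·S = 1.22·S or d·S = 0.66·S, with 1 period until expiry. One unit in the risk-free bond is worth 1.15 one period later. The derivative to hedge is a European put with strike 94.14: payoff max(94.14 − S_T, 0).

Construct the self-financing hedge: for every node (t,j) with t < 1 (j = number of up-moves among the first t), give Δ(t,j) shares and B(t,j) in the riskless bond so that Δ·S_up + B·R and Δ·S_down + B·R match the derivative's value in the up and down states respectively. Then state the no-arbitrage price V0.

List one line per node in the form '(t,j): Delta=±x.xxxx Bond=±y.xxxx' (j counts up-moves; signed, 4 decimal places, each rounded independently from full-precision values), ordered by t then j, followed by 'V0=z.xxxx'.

The replicating-portfolio and risk-neutral prices coincide; use p* = (1.15−0.66)/(1.22−0.66) = 0.8750 for the latter.
Payoff layer (t=1): V(1,0)=20.2200, V(1,1)=0.0000
(0,0): S=112.0000. Δ = (V_up−V_dn)/(S_up−S_dn) = (0.0000−20.2200)/(136.6400−73.9200) = -0.3224. V = [p*·0.0000 + (1−p*)·20.2200]/1.15 = 2.1978. B = V − Δ·S = 38.3050.
Check: Δ(0,0)·S0 + B(0,0) = 2.1978 = V0.

(0,0): Delta=-0.3224 Bond=38.3050
V0=2.1978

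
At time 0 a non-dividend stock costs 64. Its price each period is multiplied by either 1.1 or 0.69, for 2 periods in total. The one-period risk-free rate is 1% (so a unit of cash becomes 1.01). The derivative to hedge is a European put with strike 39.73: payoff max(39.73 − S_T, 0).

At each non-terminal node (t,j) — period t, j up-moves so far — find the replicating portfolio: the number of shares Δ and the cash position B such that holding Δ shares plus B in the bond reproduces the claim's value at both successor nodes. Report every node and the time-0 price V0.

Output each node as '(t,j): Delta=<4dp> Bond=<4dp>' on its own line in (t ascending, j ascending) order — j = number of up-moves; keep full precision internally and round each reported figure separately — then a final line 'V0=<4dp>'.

Under the risk-neutral measure, an up-move has probability p* = (R−d)/(u−d) = 0.7805 and values discount at R = 1.01.
At expiry t=2: V(2,0)=9.2596, V(2,1)=0.0000, V(2,2)=0.0000
(1,0): S=44.1600. Δ = (V_up−V_dn)/(S_up−S_dn) = (0.0000−9.2596)/(48.5760−30.4704) = -0.5114. V = [p*·0.0000 + (1−p*)·9.2596]/1.01 = 2.0125. B = V − Δ·S = 24.5969.
(1,1): S=70.4000. Δ = (V_up−V_dn)/(S_up−S_dn) = (0.0000−0.0000)/(77.4400−48.5760) = 0.0000. V = [p*·0.0000 + (1−p*)·0.0000]/1.01 = 0.0000. B = V − Δ·S = 0.0000.
(0,0): S=64.0000. Δ = (V_up−V_dn)/(S_up−S_dn) = (0.0000−2.0125)/(70.4000−44.1600) = -0.0767. V = [p*·0.0000 + (1−p*)·2.0125]/1.01 = 0.4374. B = V − Δ·S = 5.3459.
Root portfolio cost Δ·64+B reproduces V0=0.4374.

(0,0): Delta=-0.0767 Bond=5.3459
(1,0): Delta=-0.5114 Bond=24.5969
(1,1): Delta=0.0000 Bond=0.0000
V0=0.4374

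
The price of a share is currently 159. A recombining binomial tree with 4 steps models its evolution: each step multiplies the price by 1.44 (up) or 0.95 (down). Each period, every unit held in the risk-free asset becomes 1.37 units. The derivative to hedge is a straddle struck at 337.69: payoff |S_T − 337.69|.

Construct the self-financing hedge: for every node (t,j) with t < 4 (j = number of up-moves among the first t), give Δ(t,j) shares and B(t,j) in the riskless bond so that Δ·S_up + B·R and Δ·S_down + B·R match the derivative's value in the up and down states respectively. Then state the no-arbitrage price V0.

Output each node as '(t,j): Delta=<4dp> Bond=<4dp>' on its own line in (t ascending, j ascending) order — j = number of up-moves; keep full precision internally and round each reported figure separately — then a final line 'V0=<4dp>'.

(0,0): Delta=0.8189 Bond=-64.1557
(1,0): Delta=0.1989 Bond=5.7547
(1,1): Delta=0.8870 Bond=-103.5013
(2,0): Delta=-1.0000 Bond=179.9190
(2,1): Delta=0.3307 Bond=-20.7886
(2,2): Delta=0.9482 Bond=-161.9649
(3,0): Delta=-1.0000 Bond=246.4891
(3,1): Delta=-1.0000 Bond=246.4891
(3,2): Delta=0.4770 Bond=-74.3086
(3,3): Delta=1.0000 Bond=-246.4891
V0=66.0417

Under the risk-neutral measure, an up-move has probability p* = (R−d)/(u−d) = 0.8571 and values discount at R = 1.37.
At expiry t=4: V(4,0)=208.1835, V(4,1)=141.3854, V(4,2)=40.1336, V(4,3)=113.3429, V(4,4)=345.9809
Node (3,0) S=136.3226: V=(p*·141.3854+(1−p*)·208.1835)/1.37=110.1664; Δ=(141.3854−208.1835)/(196.3046−129.5065)=-1.0000; B=V−Δ·S=246.4891
Node (3,1) S=206.6364: V=(p*·40.1336+(1−p*)·141.3854)/1.37=39.8527; Δ=(40.1336−141.3854)/(297.5564−196.3046)=-1.0000; B=V−Δ·S=246.4891
Node (3,2) S=313.2173: V=(p*·113.3429+(1−p*)·40.1336)/1.37=75.0981; Δ=(113.3429−40.1336)/(451.0329−297.5564)=0.4770; B=V−Δ·S=-74.3086
Node (3,3) S=474.7715: V=(p*·345.9809+(1−p*)·113.3429)/1.37=228.2824; Δ=(345.9809−113.3429)/(683.6709−451.0329)=1.0000; B=V−Δ·S=-246.4891
Node (2,0) S=143.4975: V=(p*·39.8527+(1−p*)·110.1664)/1.37=36.4215; Δ=(39.8527−110.1664)/(206.6364−136.3226)=-1.0000; B=V−Δ·S=179.9190
Node (2,1) S=217.5120: V=(p*·75.0981+(1−p*)·39.8527)/1.37=51.1409; Δ=(75.0981−39.8527)/(313.2173−206.6364)=0.3307; B=V−Δ·S=-20.7886
Node (2,2) S=329.7024: V=(p*·228.2824+(1−p*)·75.0981)/1.37=150.6562; Δ=(228.2824−75.0981)/(474.7715−313.2173)=0.9482; B=V−Δ·S=-161.9649
Node (1,0) S=151.0500: V=(p*·51.1409+(1−p*)·36.4215)/1.37=35.7943; Δ=(51.1409−36.4215)/(217.5120−143.4975)=0.1989; B=V−Δ·S=5.7547
Node (1,1) S=228.9600: V=(p*·150.6562+(1−p*)·51.1409)/1.37=99.5910; Δ=(150.6562−51.1409)/(329.7024−217.5120)=0.8870; B=V−Δ·S=-103.5013
Node (0,0) S=159.0000: V=(p*·99.5910+(1−p*)·35.7943)/1.37=66.0417; Δ=(99.5910−35.7943)/(228.9600−151.0500)=0.8189; B=V−Δ·S=-64.1557
Each (Δ,B) replicates both successor values, so the strategy is self-financing and V0 is arbitrage-free.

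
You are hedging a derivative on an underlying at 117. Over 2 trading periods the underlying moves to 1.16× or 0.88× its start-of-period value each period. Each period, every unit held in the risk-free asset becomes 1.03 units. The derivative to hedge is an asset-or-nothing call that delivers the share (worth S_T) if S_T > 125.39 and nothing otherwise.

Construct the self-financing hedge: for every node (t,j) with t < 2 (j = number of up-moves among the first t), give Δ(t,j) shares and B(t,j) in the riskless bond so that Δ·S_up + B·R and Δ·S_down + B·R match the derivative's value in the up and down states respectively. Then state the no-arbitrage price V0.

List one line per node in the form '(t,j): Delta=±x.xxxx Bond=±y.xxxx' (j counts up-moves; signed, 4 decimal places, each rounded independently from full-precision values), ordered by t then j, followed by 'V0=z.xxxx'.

(0,0): Delta=2.4995 Bond=-249.8534
(1,0): Delta=0.0000 Bond=0.0000
(1,1): Delta=4.1429 Bond=-480.3848
V0=42.5886

Under the risk-neutral measure, an up-move has probability p* = (R−d)/(u−d) = 0.5357 and values discount at R = 1.03.
Terminal values V(2,·): V(2,0)=0.0000, V(2,1)=0.0000, V(2,2)=157.4352
Node (1,0) S=102.9600: V=(p*·0.0000+(1−p*)·0.0000)/1.03=0.0000; Δ=(0.0000−0.0000)/(119.4336−90.6048)=0.0000; B=V−Δ·S=0.0000
Node (1,1) S=135.7200: V=(p*·157.4352+(1−p*)·0.0000)/1.03=81.8838; Δ=(157.4352−0.0000)/(157.4352−119.4336)=4.1429; B=V−Δ·S=-480.3848
Node (0,0) S=117.0000: V=(p*·81.8838+(1−p*)·0.0000)/1.03=42.5886; Δ=(81.8838−0.0000)/(135.7200−102.9600)=2.4995; B=V−Δ·S=-249.8534
The time-0 hedge costs 42.5886, which is the no-arbitrage price.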